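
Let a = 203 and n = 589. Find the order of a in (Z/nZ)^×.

Since 203 ∈ (Z/589Z)^×, its order divides φ(589) = φ(19·31) = (19−1)·(31−1) = 18·30 = 540 = 2^2 · 3^3 · 5.
Divisors of 540: 1, 2, 3, 4, 5, 6, 9, 10, 12, 15, 18, 20, 27, 30, 36, 45, 54, 60, 90, 108, 135, 180, 270, 540.
Test each divisor d:
203^1 ≡ 203
203^2 ≡ 568
203^3 ≡ 449
203^4 ≡ 441
203^5 ≡ 584
203^6 ≡ 163
203^9 ≡ 151
203^10 ≡ 25
203^12 ≡ 64
203^15 ≡ 464
203^18 ≡ 419
203^20 ≡ 36
203^27 ≡ 246
203^30 ≡ 311
203^36 ≡ 39
203^45 ≡ 588
203^54 ≡ 438
203^60 ≡ 125
203^90 ≡ 1
Therefore the multiplicative order of 203 modulo 589 is 90.

90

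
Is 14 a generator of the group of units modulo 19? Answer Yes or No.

φ(19) = 19 − 1 = 18 = 2 · 3^2.
14 is a primitive root mod 19 iff 14^(φ(19)/q) ≢ 1 for every prime q | φ(19), i.e. q ∈ {2, 3}.
14^9 ≡ 18 (mod 19)  [q = 2: ≢ 1 ✓]
14^6 ≡ 7 (mod 19)  [q = 3: ≢ 1 ✓]
None equal 1, so ord_19(14) = 18: 14 is a primitive root.

Yes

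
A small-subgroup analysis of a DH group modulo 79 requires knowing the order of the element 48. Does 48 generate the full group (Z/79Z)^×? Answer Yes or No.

Yes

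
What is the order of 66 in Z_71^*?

By Lagrange's theorem, ord_71(66) divides φ(71) = 71 − 1 = 70 = 2 · 5 · 7.
Divisors of 70: 1, 2, 5, 7, 10, 14, 35, 70.
Compute 66^d (mod 71) for the divisors d until we hit 1:
66^1 ≡ 66 (mod 71)
66^2 ≡ 25 (mod 71)
66^5 ≡ 70 (mod 71)
66^7 ≡ 46 (mod 71)
66^10 ≡ 1 (mod 71) ✓
Therefore the multiplicative order of 66 modulo 71 is 10.

10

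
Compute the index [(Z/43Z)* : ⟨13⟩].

The order of 13 must divide φ(43) = 43 − 1 = 42 = 2 · 3 · 7.
Divisors of 42: 1, 2, 3, 6, 7, 14, 21, 42.
Evaluate successive powers at the divisors of 42:
13^1 ≡ 13
13^2 ≡ 40
13^3 ≡ 4
13^6 ≡ 16
13^7 ≡ 36
13^14 ≡ 6
13^21 ≡ 1
So ord_43(13) = 21, hence |⟨13⟩| = 21.
Index = |(Z/43Z)^×| / |⟨13⟩| = 42 / 21 = 2.

2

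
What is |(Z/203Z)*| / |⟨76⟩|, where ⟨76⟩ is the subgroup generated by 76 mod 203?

The order of 76 must divide φ(203) = φ(7·29) = (7−1)·(29−1) = 6·28 = 168 = 2^3 · 3 · 7.
Divisors of 168: 1, 2, 3, 4, 6, 7, 8, 12, 14, 21, 24, 28, 42, 56, 84, 168.
Evaluate successive powers at the divisors of 168:
76^1 ≡ 76 (mod 203)
76^2 ≡ 92 (mod 203)
76^3 ≡ 90 (mod 203)
76^4 ≡ 141 (mod 203)
76^6 ≡ 183 (mod 203)
76^7 ≡ 104 (mod 203)
76^8 ≡ 190 (mod 203)
76^12 ≡ 197 (mod 203)
76^14 ≡ 57 (mod 203)
76^21 ≡ 41 (mod 203)
76^24 ≡ 36 (mod 203)
76^28 ≡ 1 (mod 203) ✓
So ord_203(76) = 28, hence |⟨76⟩| = 28.
[(Z/203Z)^× : ⟨76⟩] = 168/28 = 6.

6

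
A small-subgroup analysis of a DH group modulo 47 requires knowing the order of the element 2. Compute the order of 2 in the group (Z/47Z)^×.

23

By Lagrange's theorem, ord_47(2) divides φ(47) = 47 − 1 = 46 = 2 · 23.
Divisors of 46: 1, 2, 23, 46.
Check 2^d mod 47 for each divisor in increasing order:
2^1 ≡ 2 (mod 47)
2^2 ≡ 4 (mod 47)
2^23 ≡ 1 (mod 47) ✓
The smallest such exponent is 23, so the order of 2 is 23.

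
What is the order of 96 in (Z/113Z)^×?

The order of 96 must divide φ(113) = 113 − 1 = 112 = 2^4 · 7.
Divisors of 112: 1, 2, 4, 7, 8, 14, 16, 28, 56, 112.
Compute 96^d (mod 113) for the divisors d until we hit 1:
96^1 ≡ 96 (mod 113)
96^2 ≡ 63 (mod 113)
96^4 ≡ 14 (mod 113)
96^7 ≡ 35 (mod 113)
96^8 ≡ 83 (mod 113)
96^14 ≡ 95 (mod 113)
96^16 ≡ 109 (mod 113)
96^28 ≡ 98 (mod 113)
96^56 ≡ 112 (mod 113)
96^112 ≡ 1 (mod 113) ✓
So ord_113(96) = 112.

112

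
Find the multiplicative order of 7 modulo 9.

3

The order of 7 must divide φ(9) = φ(3^2) = 3·(3−1) = 6 = 2 · 3.
Divisors of 6: 1, 2, 3, 6.
Evaluate successive powers at the divisors of 6:
7^1 ≡ 7 (mod 9)
7^2 ≡ 4 (mod 9)
7^3 ≡ 1 (mod 9) ✓
Hence ord(7) = 3.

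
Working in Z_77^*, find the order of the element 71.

5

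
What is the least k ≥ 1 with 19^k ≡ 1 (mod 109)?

36

By Lagrange's theorem, ord_109(19) divides φ(109) = 109 − 1 = 108 = 2^2 · 3^3.
Divisors of 108: 1, 2, 3, 4, 6, 9, 12, 18, 27, 36, 54, 108.
Compute 19^d (mod 109) for the divisors d until we hit 1:
19^1 ≡ 19 (mod 109)
19^2 ≡ 34 (mod 109)
19^3 ≡ 101 (mod 109)
19^4 ≡ 66 (mod 109)
19^6 ≡ 64 (mod 109)
19^9 ≡ 33 (mod 109)
19^12 ≡ 63 (mod 109)
19^18 ≡ 108 (mod 109)
19^27 ≡ 76 (mod 109)
19^36 ≡ 1 (mod 109) ✓
The smallest such exponent is 36, so the order of 19 is 36.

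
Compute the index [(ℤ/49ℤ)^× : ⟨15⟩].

6

By Lagrange's theorem, ord_49(15) divides φ(49) = φ(7^2) = 7·(7−1) = 42 = 2 · 3 · 7.
Divisors of 42: 1, 2, 3, 6, 7, 14, 21, 42.
Evaluate successive powers at the divisors of 42:
15^1 ≡ 15 (mod 49)
15^2 ≡ 29 (mod 49)
15^3 ≡ 43 (mod 49)
15^6 ≡ 36 (mod 49)
15^7 ≡ 1 (mod 49) ✓
Thus |⟨15⟩| = ord(15) = 7.
The index is φ(49) / ord(15) = 42 / 7 = 6.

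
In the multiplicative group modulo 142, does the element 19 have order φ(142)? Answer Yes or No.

φ(142) = φ(2)·φ(71) = 1·70 = 70 = 2 · 5 · 7.
Test 19^(70/q) mod 142 for each prime factor q of 70:
19^35 ≡ 1 (mod 142)  [q = 2: ≡ 1 ✗]
19^14 ≡ 125 (mod 142)  [q = 5: ≢ 1 ✓]
19^10 ≡ 37 (mod 142)  [q = 7: ≢ 1 ✓]
The check at q = 2 fails, so 19 generates a proper subgroup.

No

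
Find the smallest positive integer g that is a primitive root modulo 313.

10

φ(313) = 313 − 1 = 312 = 2^3 · 3 · 13.
Test candidates g = 2, 3, … against the prime factors q ∈ {2, 3, 13} of φ(313): g is a generator iff g^(312/q) ≢ 1 for every such q.
g = 2: 2^156 ≡ 1 — hits 1, so not a primitive root.
g = 3: 3^156 ≡ 1 — hits 1, so not a primitive root.
g = 4: 4^156 ≡ 1 — hits 1, so not a primitive root.
g = 5: 5^156 ≡ 312; 5^104 ≡ 1 — hits 1, so not a primitive root.
g = 6: 6^156 ≡ 1 — hits 1, so not a primitive root.
g = 7: 7^156 ≡ 312; 7^104 ≡ 1 — hits 1, so not a primitive root.
g = 8: 8^156 ≡ 1 — hits 1, so not a primitive root.
g = 9: 9^156 ≡ 1 — hits 1, so not a primitive root.
g = 10: 10^156 ≡ 312; 10^104 ≡ 214; 10^24 ≡ 103 — none is 1, so 10 is a primitive root.
So 10 is the smallest generator of (Z/313Z)^×.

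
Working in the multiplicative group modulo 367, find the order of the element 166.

183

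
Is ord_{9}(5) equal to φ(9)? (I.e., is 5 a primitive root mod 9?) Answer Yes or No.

φ(9) = φ(3^2) = 3·(3−1) = 6 = 2 · 3.
5 is a primitive root mod 9 iff 5^(φ(9)/q) ≢ 1 for every prime q | φ(9), i.e. q ∈ {2, 3}.
5^3 ≡ 8 (mod 9)  [q = 2: ≢ 1 ✓]
5^2 ≡ 7 (mod 9)  [q = 3: ≢ 1 ✓]
None equal 1, so ord_9(5) = 6: 5 is a primitive root.

Yes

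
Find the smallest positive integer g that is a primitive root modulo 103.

5

φ(103) = 103 − 1 = 102 = 2 · 3 · 17.
g is a primitive root iff g^(102/q) ≢ 1 (mod 103) for each prime q ∈ {2, 3, 17}.
g = 2: 2^51 ≡ 1 — hits 1, so not a primitive root.
g = 3: 3^51 ≡ 102; 3^34 ≡ 1 — hits 1, so not a primitive root.
g = 4: 4^51 ≡ 1 — hits 1, so not a primitive root.
g = 5: 5^51 ≡ 102; 5^34 ≡ 56; 5^6 ≡ 72 — none is 1, so 5 is a primitive root.
Hence the least primitive root of 103 is 5.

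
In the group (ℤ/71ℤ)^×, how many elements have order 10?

4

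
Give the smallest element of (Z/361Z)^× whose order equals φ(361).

φ(361) = φ(19^2) = 19·(19−1) = 342 = 2 · 3^2 · 19.
Test candidates g = 2, 3, … against the prime factors q ∈ {2, 3, 19} of φ(361): g is a generator iff g^(342/q) ≢ 1 for every such q.
g = 2: 2^171 ≡ 360; 2^114 ≡ 292; 2^18 ≡ 58 — none is 1, so 2 is a primitive root.
The smallest primitive root modulo 361 is 2.

2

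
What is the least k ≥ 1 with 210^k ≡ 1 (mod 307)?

102

The order of 210 must divide φ(307) = 307 − 1 = 306 = 2 · 3^2 · 17.
Divisors of 306: 1, 2, 3, 6, 9, 17, 18, 34, 51, 102, 153, 306.
Compute 210^d (mod 307) for the divisors d until we hit 1:
210^1 ≡ 210 (mod 307)
210^2 ≡ 199 (mod 307)
210^3 ≡ 38 (mod 307)
210^6 ≡ 216 (mod 307)
210^9 ≡ 226 (mod 307)
210^17 ≡ 290 (mod 307)
210^18 ≡ 114 (mod 307)
210^34 ≡ 289 (mod 307)
210^51 ≡ 306 (mod 307)
210^102 ≡ 1 (mod 307) ✓
So ord_307(210) = 102.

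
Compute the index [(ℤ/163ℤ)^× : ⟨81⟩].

2

ord(81) | φ(163) = 163 − 1 = 162 = 2 · 3^4.
Divisors of 162: 1, 2, 3, 6, 9, 18, 27, 54, 81, 162.
Evaluate successive powers at the divisors of 162:
81^1 ≡ 81 (mod 163)
81^2 ≡ 41 (mod 163)
81^3 ≡ 61 (mod 163)
81^6 ≡ 135 (mod 163)
81^9 ≡ 85 (mod 163)
81^18 ≡ 53 (mod 163)
81^27 ≡ 104 (mod 163)
81^54 ≡ 58 (mod 163)
81^81 ≡ 1 (mod 163) ✓
So ord_163(81) = 81, hence |⟨81⟩| = 81.
Index = |(Z/163Z)^×| / |⟨81⟩| = 162 / 81 = 2.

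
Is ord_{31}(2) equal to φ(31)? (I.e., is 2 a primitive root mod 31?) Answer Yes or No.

No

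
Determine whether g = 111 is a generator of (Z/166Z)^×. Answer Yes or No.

φ(166) = φ(2)·φ(83) = 1·82 = 82 = 2 · 41.
111 is a primitive root mod 166 iff 111^(φ(166)/q) ≢ 1 for every prime q | φ(166), i.e. q ∈ {2, 41}.
111^41 ≡ 1 (mod 166)  [q = 2: ≡ 1 ✗]
111^2 ≡ 37 (mod 166)  [q = 41: ≢ 1 ✓]
The check at q = 2 fails, so 111 generates a proper subgroup.

No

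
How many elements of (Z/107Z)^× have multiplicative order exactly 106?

52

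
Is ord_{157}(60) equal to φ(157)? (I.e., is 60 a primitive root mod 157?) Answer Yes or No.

Yes

φ(157) = 157 − 1 = 156 = 2^2 · 3 · 13.
Test 60^(156/q) mod 157 for each prime factor q of 156:
60^78 ≡ 156 (mod 157)  [q = 2: ≢ 1 ✓]
60^52 ≡ 144 (mod 157)  [q = 3: ≢ 1 ✓]
60^12 ≡ 130 (mod 157)  [q = 13: ≢ 1 ✓]
None equal 1, so ord_157(60) = 156: 60 is a primitive root.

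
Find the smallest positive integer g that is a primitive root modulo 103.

5

φ(103) = 103 − 1 = 102 = 2 · 3 · 17.
g is a primitive root iff g^(102/q) ≢ 1 (mod 103) for each prime q ∈ {2, 3, 17}.
g = 2: 2^51 ≡ 1 — hits 1, so not a primitive root.
g = 3: 3^51 ≡ 102; 3^34 ≡ 1 — hits 1, so not a primitive root.
g = 4: 4^51 ≡ 1 — hits 1, so not a primitive root.
g = 5: 5^51 ≡ 102; 5^34 ≡ 56; 5^6 ≡ 72 — none is 1, so 5 is a primitive root.
Hence the least primitive root of 103 is 5.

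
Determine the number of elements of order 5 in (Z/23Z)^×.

φ(23) = 23 − 1 = 22 = 2 · 11.
In a cyclic group of order 22, there are φ(d) elements of order d for each divisor d of 22, and zero for non-divisors.
5 does not divide 22, so no element of (Z/23Z)^× has order 5.

0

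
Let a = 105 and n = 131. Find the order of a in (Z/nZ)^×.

The order of 105 must divide φ(131) = 131 − 1 = 130 = 2 · 5 · 13.
Divisors of 130: 1, 2, 5, 10, 13, 26, 65, 130.
Evaluate successive powers at the divisors of 130:
105^1 ≡ 105 (mod 131)
105^2 ≡ 21 (mod 131)
105^5 ≡ 62 (mod 131)
105^10 ≡ 45 (mod 131)
105^13 ≡ 58 (mod 131)
105^26 ≡ 89 (mod 131)
105^65 ≡ 1 (mod 131) ✓
So ord_131(105) = 65.

65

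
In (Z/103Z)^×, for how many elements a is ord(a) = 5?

0

φ(103) = 103 − 1 = 102 = 2 · 3 · 17.
(Z/103Z)^× is cyclic (|G| = 102); a cyclic group of order m has exactly φ(d) elements of each order d | m, and none otherwise.
Since 5 ∤ 102, the count is 0.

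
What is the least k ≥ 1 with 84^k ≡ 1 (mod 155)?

ord(84) | φ(155) = φ(5·31) = (5−1)·(31−1) = 4·30 = 120 = 2^3 · 3 · 5.
Divisors of 120: 1, 2, 3, 4, 5, 6, 8, 10, 12, 15, 20, 24, 30, 40, 60, 120.
Check 84^d mod 155 for each divisor in increasing order:
84^1 ≡ 84 (mod 155)
84^2 ≡ 81 (mod 155)
84^3 ≡ 139 (mod 155)
84^4 ≡ 51 (mod 155)
84^5 ≡ 99 (mod 155)
84^6 ≡ 101 (mod 155)
84^8 ≡ 121 (mod 155)
84^10 ≡ 36 (mod 155)
84^12 ≡ 126 (mod 155)
84^15 ≡ 154 (mod 155)
84^20 ≡ 56 (mod 155)
84^24 ≡ 66 (mod 155)
84^30 ≡ 1 (mod 155) ✓
So ord_155(84) = 30.

30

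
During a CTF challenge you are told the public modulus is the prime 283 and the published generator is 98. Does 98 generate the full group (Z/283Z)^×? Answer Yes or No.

φ(283) = 283 − 1 = 282 = 2 · 3 · 47.
98 is a primitive root mod 283 iff 98^(φ(283)/q) ≢ 1 for every prime q | φ(283), i.e. q ∈ {2, 3, 47}.
98^141 ≡ 282 (mod 283)  [q = 2: ≢ 1 ✓]
98^94 ≡ 238 (mod 283)  [q = 3: ≢ 1 ✓]
98^6 ≡ 111 (mod 283)  [q = 47: ≢ 1 ✓]
All checks pass, so 98 has order 282 and is a primitive root modulo 283.

Yes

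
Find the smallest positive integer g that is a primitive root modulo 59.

φ(59) = 59 − 1 = 58 = 2 · 29.
Test candidates g = 2, 3, … against the prime factors q ∈ {2, 29} of φ(59): g is a generator iff g^(58/q) ≢ 1 for every such q.
g = 2: 2^29 ≡ 58; 2^2 ≡ 4 — none is 1, so 2 is a primitive root.
The smallest primitive root modulo 59 is 2.

2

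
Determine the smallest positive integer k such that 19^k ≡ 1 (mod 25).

ord(19) | φ(25) = φ(5^2) = 5·(5−1) = 20 = 2^2 · 5.
Divisors of 20: 1, 2, 4, 5, 10, 20.
Check 19^d mod 25 for each divisor in increasing order:
19^1 ≡ 19
19^2 ≡ 11
19^4 ≡ 21
19^5 ≡ 24
19^10 ≡ 1
Hence ord(19) = 10.

10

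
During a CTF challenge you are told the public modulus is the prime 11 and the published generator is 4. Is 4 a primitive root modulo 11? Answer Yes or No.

No

φ(11) = 11 − 1 = 10 = 2 · 5.
4 is a primitive root mod 11 iff 4^(φ(11)/q) ≢ 1 for every prime q | φ(11), i.e. q ∈ {2, 5}.
4^5 ≡ 1 (mod 11)  [q = 2: ≡ 1 ✗]
4^2 ≡ 5 (mod 11)  [q = 5: ≢ 1 ✓]
Since 4^5 ≡ 1, the order of 4 divides 5 < 10, so 4 is not a primitive root.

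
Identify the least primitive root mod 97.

φ(97) = 97 − 1 = 96 = 2^5 · 3.
Test candidates g = 2, 3, … against the prime factors q ∈ {2, 3} of φ(97): g is a generator iff g^(96/q) ≢ 1 for every such q.
g = 2: 2^48 ≡ 1 — hits 1, so not a primitive root.
g = 3: 3^48 ≡ 1 — hits 1, so not a primitive root.
g = 4: 4^48 ≡ 1 — hits 1, so not a primitive root.
g = 5: 5^48 ≡ 96; 5^32 ≡ 35 — none is 1, so 5 is a primitive root.
The smallest primitive root modulo 97 is 5.

5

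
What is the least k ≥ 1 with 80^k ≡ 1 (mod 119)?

By Lagrange's theorem, ord_119(80) divides φ(119) = φ(7·17) = (7−1)·(17−1) = 6·16 = 96 = 2^5 · 3.
Divisors of 96: 1, 2, 3, 4, 6, 8, 12, 16, 24, 32, 48, 96.
Evaluate successive powers at the divisors of 96:
80^1 ≡ 80 (mod 119)
80^2 ≡ 93 (mod 119)
80^3 ≡ 62 (mod 119)
80^4 ≡ 81 (mod 119)
80^6 ≡ 36 (mod 119)
80^8 ≡ 16 (mod 119)
80^12 ≡ 106 (mod 119)
80^16 ≡ 18 (mod 119)
80^24 ≡ 50 (mod 119)
80^32 ≡ 86 (mod 119)
80^48 ≡ 1 (mod 119) ✓
So ord_119(80) = 48.

48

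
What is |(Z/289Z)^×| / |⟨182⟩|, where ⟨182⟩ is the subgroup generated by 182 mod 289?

1

ord(182) | φ(289) = φ(17^2) = 17·(17−1) = 272 = 2^4 · 17.
Divisors of 272: 1, 2, 4, 8, 16, 17, 34, 68, 136, 272.
Evaluate successive powers at the divisors of 272:
182^1 ≡ 182 (mod 289)
182^2 ≡ 178 (mod 289)
182^4 ≡ 183 (mod 289)
182^8 ≡ 254 (mod 289)
182^16 ≡ 69 (mod 289)
182^17 ≡ 131 (mod 289)
182^34 ≡ 110 (mod 289)
182^68 ≡ 251 (mod 289)
182^136 ≡ 288 (mod 289)
182^272 ≡ 1 (mod 289) ✓
The order of 182 is 272, so the subgroup it generates has 272 elements.
Index = |(Z/289Z)^×| / |⟨182⟩| = 272 / 272 = 1.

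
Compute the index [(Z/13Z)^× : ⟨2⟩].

1

Since 2 ∈ (Z/13Z)^×, its order divides φ(13) = 13 − 1 = 12 = 2^2 · 3.
Divisors of 12: 1, 2, 3, 4, 6, 12.
Check 2^d mod 13 for each divisor in increasing order:
2^1 ≡ 2 (mod 13)
2^2 ≡ 4 (mod 13)
2^3 ≡ 8 (mod 13)
2^4 ≡ 3 (mod 13)
2^6 ≡ 12 (mod 13)
2^12 ≡ 1 (mod 13) ✓
The order of 2 is 12, so the subgroup it generates has 12 elements.
The index is φ(13) / ord(2) = 12 / 12 = 1.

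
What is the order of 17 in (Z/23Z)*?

The order of 17 must divide φ(23) = 23 − 1 = 22 = 2 · 11.
Divisors of 22: 1, 2, 11, 22.
Check 17^d mod 23 for each divisor in increasing order:
17^1 ≡ 17
17^2 ≡ 13
17^11 ≡ 22
17^22 ≡ 1
Therefore the multiplicative order of 17 modulo 23 is 22.

22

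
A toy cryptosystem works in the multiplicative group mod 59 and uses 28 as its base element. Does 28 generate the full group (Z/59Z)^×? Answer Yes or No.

φ(59) = 59 − 1 = 58 = 2 · 29.
It suffices to check that the order of 28 is not a proper divisor of 58: compute 28^(58/q) for q ∈ {2, 29}.
28^29 ≡ 1 (mod 59)  [q = 2: ≡ 1 ✗]
28^2 ≡ 17 (mod 59)  [q = 29: ≢ 1 ✓]
28^29 ≡ 1 shows ord(28) | 29, strictly less than φ(59); not a primitive root.

No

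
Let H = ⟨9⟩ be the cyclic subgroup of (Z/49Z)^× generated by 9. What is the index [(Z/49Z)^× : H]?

The order of 9 must divide φ(49) = φ(7^2) = 7·(7−1) = 42 = 2 · 3 · 7.
Divisors of 42: 1, 2, 3, 6, 7, 14, 21, 42.
Compute 9^d (mod 49) for the divisors d until we hit 1:
9^1 ≡ 9
9^2 ≡ 32
9^3 ≡ 43
9^6 ≡ 36
9^7 ≡ 30
9^14 ≡ 18
9^21 ≡ 1
So ord_49(9) = 21, hence |⟨9⟩| = 21.
The index is φ(49) / ord(9) = 42 / 21 = 2.

2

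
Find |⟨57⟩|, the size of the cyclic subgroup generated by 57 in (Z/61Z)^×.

15

By Lagrange's theorem, ord_61(57) divides φ(61) = 61 − 1 = 60 = 2^2 · 3 · 5.
Divisors of 60: 1, 2, 3, 4, 5, 6, 10, 12, 15, 20, 30, 60.
Evaluate successive powers at the divisors of 60:
57^1 ≡ 57 (mod 61)
57^2 ≡ 16 (mod 61)
57^3 ≡ 58 (mod 61)
57^4 ≡ 12 (mod 61)
57^5 ≡ 13 (mod 61)
57^6 ≡ 9 (mod 61)
57^10 ≡ 47 (mod 61)
57^12 ≡ 20 (mod 61)
57^15 ≡ 1 (mod 61) ✓
Therefore the multiplicative order of 57 modulo 61 is 15.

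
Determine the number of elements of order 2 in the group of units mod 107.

1

φ(107) = 107 − 1 = 106 = 2 · 53.
Since (Z/107Z)^× is cyclic of order 106, the number of elements of order d is φ(d) when d | 106 and 0 otherwise.
2 | 106, and φ(2) = 2 − 1 = 1.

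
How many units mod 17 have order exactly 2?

φ(17) = 17 − 1 = 16 = 2^4.
In a cyclic group of order 16, there are φ(d) elements of order d for each divisor d of 16, and zero for non-divisors.
2 | 16, and φ(2) = 2 − 1 = 1.

1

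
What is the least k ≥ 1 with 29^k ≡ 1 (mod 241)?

120

ord(29) | φ(241) = 241 − 1 = 240 = 2^4 · 3 · 5.
Divisors of 240: 1, 2, 3, 4, 5, 6, 8, 10, 12, 15, 16, 20, 24, 30, 40, 48, 60, 80, 120, 240.
Compute 29^d (mod 241) for the divisors d until we hit 1:
29^1 ≡ 29 (mod 241)
29^2 ≡ 118 (mod 241)
29^3 ≡ 48 (mod 241)
29^4 ≡ 187 (mod 241)
29^5 ≡ 121 (mod 241)
29^6 ≡ 135 (mod 241)
29^8 ≡ 24 (mod 241)
29^10 ≡ 181 (mod 241)
29^12 ≡ 150 (mod 241)
29^15 ≡ 211 (mod 241)
29^16 ≡ 94 (mod 241)
29^20 ≡ 226 (mod 241)
29^24 ≡ 87 (mod 241)
29^30 ≡ 177 (mod 241)
29^40 ≡ 225 (mod 241)
29^48 ≡ 98 (mod 241)
29^60 ≡ 240 (mod 241)
29^80 ≡ 15 (mod 241)
29^120 ≡ 1 (mod 241) ✓
Hence ord(29) = 120.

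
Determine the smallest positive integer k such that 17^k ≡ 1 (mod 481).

36

ord(17) | φ(481) = φ(13·37) = (13−1)·(37−1) = 12·36 = 432 = 2^4 · 3^3.
Divisors of 432: 1, 2, 3, 4, 6, 8, 9, 12, 16, 18, 24, 27, 36, 48, 54, 72, 108, 144, 216, 432.
Check 17^d mod 481 for each divisor in increasing order:
17^1 ≡ 17 (mod 481)
17^2 ≡ 289 (mod 481)
17^3 ≡ 103 (mod 481)
17^4 ≡ 308 (mod 481)
17^6 ≡ 27 (mod 481)
17^8 ≡ 107 (mod 481)
17^9 ≡ 376 (mod 481)
17^12 ≡ 248 (mod 481)
17^16 ≡ 386 (mod 481)
17^18 ≡ 443 (mod 481)
17^24 ≡ 417 (mod 481)
17^27 ≡ 142 (mod 481)
17^36 ≡ 1 (mod 481) ✓
Therefore the multiplicative order of 17 modulo 481 is 36.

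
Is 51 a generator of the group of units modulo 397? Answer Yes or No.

Yes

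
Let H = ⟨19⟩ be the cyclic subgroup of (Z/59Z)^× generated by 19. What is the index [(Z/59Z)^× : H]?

The order of 19 must divide φ(59) = 59 − 1 = 58 = 2 · 29.
Divisors of 58: 1, 2, 29, 58.
Check 19^d mod 59 for each divisor in increasing order:
19^1 ≡ 19 (mod 59)
19^2 ≡ 7 (mod 59)
19^29 ≡ 1 (mod 59) ✓
Thus |⟨19⟩| = ord(19) = 29.
The index is φ(59) / ord(19) = 58 / 29 = 2.

2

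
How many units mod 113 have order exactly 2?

1

φ(113) = 113 − 1 = 112 = 2^4 · 7.
(Z/113Z)^× is cyclic (|G| = 112); a cyclic group of order m has exactly φ(d) elements of each order d | m, and none otherwise.
2 | 112, and φ(2) = 2 − 1 = 1.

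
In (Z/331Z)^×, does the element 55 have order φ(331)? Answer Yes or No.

Yes

φ(331) = 331 − 1 = 330 = 2 · 3 · 5 · 11.
An element g generates (Z/331Z)^× iff g^(330/q) ≢ 1 (mod 331) for each prime q ∈ {2, 3, 5, 11}.
55^165 ≡ 330 (mod 331)  [q = 2: ≢ 1 ✓]
55^110 ≡ 299 (mod 331)  [q = 3: ≢ 1 ✓]
55^66 ≡ 323 (mod 331)  [q = 5: ≢ 1 ✓]
55^30 ≡ 293 (mod 331)  [q = 11: ≢ 1 ✓]
All checks pass, so 55 has order 330 and is a primitive root modulo 331.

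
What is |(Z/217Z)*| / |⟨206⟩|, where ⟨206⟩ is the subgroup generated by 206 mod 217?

ord(206) | φ(217) = φ(7·31) = (7−1)·(31−1) = 6·30 = 180 = 2^2 · 3^2 · 5.
Divisors of 180: 1, 2, 3, 4, 5, 6, 9, 10, 12, 15, 18, 20, 30, 36, 45, 60, 90, 180.
Evaluate successive powers at the divisors of 180:
206^1 ≡ 206
206^2 ≡ 121
206^3 ≡ 188
206^4 ≡ 102
206^5 ≡ 180
206^6 ≡ 190
206^9 ≡ 132
206^10 ≡ 67
206^12 ≡ 78
206^15 ≡ 125
206^18 ≡ 64
206^20 ≡ 149
206^30 ≡ 1
The order of 206 is 30, so the subgroup it generates has 30 elements.
[(Z/217Z)^× : ⟨206⟩] = 180/30 = 6.

6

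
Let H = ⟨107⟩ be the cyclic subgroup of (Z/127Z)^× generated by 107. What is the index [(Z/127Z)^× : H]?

42

ord(107) | φ(127) = 127 − 1 = 126 = 2 · 3^2 · 7.
Divisors of 126: 1, 2, 3, 6, 7, 9, 14, 18, 21, 42, 63, 126.
Evaluate successive powers at the divisors of 126:
107^1 ≡ 107 (mod 127)
107^2 ≡ 19 (mod 127)
107^3 ≡ 1 (mod 127) ✓
So ord_127(107) = 3, hence |⟨107⟩| = 3.
The index is φ(127) / ord(107) = 126 / 3 = 42.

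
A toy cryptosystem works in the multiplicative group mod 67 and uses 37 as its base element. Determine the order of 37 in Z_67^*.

3

Since 37 ∈ (Z/67Z)^×, its order divides φ(67) = 67 − 1 = 66 = 2 · 3 · 11.
Divisors of 66: 1, 2, 3, 6, 11, 22, 33, 66.
Compute 37^d (mod 67) for the divisors d until we hit 1:
37^1 ≡ 37
37^2 ≡ 29
37^3 ≡ 1
The smallest such exponent is 3, so the order of 37 is 3.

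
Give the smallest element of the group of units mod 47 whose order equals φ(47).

φ(47) = 47 − 1 = 46 = 2 · 23.
Test candidates g = 2, 3, … against the prime factors q ∈ {2, 23} of φ(47): g is a generator iff g^(46/q) ≢ 1 for every such q.
g = 2: 2^23 ≡ 1 — hits 1, so not a primitive root.
g = 3: 3^23 ≡ 1 — hits 1, so not a primitive root.
g = 4: 4^23 ≡ 1 — hits 1, so not a primitive root.
g = 5: 5^23 ≡ 46; 5^2 ≡ 25 — none is 1, so 5 is a primitive root.
Hence the least primitive root of 47 is 5.

5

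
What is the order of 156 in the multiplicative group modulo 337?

The order of 156 must divide φ(337) = 337 − 1 = 336 = 2^4 · 3 · 7.
Divisors of 336: 1, 2, 3, 4, 6, 7, 8, 12, 14, 16, 21, 24, 28, 42, 48, 56, 84, 112, 168, 336.
Test each divisor d:
156^1 ≡ 156
156^2 ≡ 72
156^3 ≡ 111
156^4 ≡ 129
156^6 ≡ 189
156^7 ≡ 165
156^8 ≡ 128
156^12 ≡ 336
156^14 ≡ 265
156^16 ≡ 208
156^21 ≡ 252
156^24 ≡ 1
Hence ord(156) = 24.

24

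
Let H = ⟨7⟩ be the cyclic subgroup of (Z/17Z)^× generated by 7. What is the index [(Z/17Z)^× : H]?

1

By Lagrange's theorem, ord_17(7) divides φ(17) = 17 − 1 = 16 = 2^4.
Divisors of 16: 1, 2, 4, 8, 16.
Evaluate successive powers at the divisors of 16:
7^1 ≡ 7 (mod 17)
7^2 ≡ 15 (mod 17)
7^4 ≡ 4 (mod 17)
7^8 ≡ 16 (mod 17)
7^16 ≡ 1 (mod 17) ✓
The order of 7 is 16, so the subgroup it generates has 16 elements.
[(Z/17Z)^× : ⟨7⟩] = 16/16 = 1.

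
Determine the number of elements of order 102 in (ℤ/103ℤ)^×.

32

φ(103) = 103 − 1 = 102 = 2 · 3 · 17.
In a cyclic group of order 102, there are φ(d) elements of order d for each divisor d of 102, and zero for non-divisors.
102 = 2 · 3 · 17 divides 102, and φ(102) = 32.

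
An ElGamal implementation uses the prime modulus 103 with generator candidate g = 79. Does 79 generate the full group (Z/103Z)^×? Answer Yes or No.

No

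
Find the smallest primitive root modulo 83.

2

φ(83) = 83 − 1 = 82 = 2 · 41.
Test candidates g = 2, 3, … against the prime factors q ∈ {2, 41} of φ(83): g is a generator iff g^(82/q) ≢ 1 for every such q.
g = 2: 2^41 ≡ 82; 2^2 ≡ 4 — none is 1, so 2 is a primitive root.
Hence the least primitive root of 83 is 2.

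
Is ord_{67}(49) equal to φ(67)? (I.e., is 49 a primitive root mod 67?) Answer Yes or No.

No

φ(67) = 67 − 1 = 66 = 2 · 3 · 11.
Test 49^(66/q) mod 67 for each prime factor q of 66:
49^33 ≡ 1 (mod 67)  [q = 2: ≡ 1 ✗]
49^22 ≡ 37 (mod 67)  [q = 3: ≢ 1 ✓]
49^6 ≡ 9 (mod 67)  [q = 11: ≢ 1 ✓]
Since 49^33 ≡ 1, the order of 49 divides 33 < 66, so 49 is not a primitive root.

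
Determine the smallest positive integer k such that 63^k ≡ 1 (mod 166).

By Lagrange's theorem, ord_166(63) divides φ(166) = φ(2)·φ(83) = 1·82 = 82 = 2 · 41.
Divisors of 82: 1, 2, 41, 82.
Test each divisor d:
63^1 ≡ 63 (mod 166)
63^2 ≡ 151 (mod 166)
63^41 ≡ 1 (mod 166) ✓
Therefore the multiplicative order of 63 modulo 166 is 41.

41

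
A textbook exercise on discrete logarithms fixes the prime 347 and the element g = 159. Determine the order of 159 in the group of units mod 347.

173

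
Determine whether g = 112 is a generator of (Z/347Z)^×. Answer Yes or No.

Yes

φ(347) = 347 − 1 = 346 = 2 · 173.
An element g generates (Z/347Z)^× iff g^(346/q) ≢ 1 (mod 347) for each prime q ∈ {2, 173}.
112^173 ≡ 346 (mod 347)  [q = 2: ≢ 1 ✓]
112^2 ≡ 52 (mod 347)  [q = 173: ≢ 1 ✓]
Every test exponent gives a nontrivial residue, hence 112 generates the full group.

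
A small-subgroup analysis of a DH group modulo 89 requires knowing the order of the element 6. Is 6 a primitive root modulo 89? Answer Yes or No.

Yes

φ(89) = 89 − 1 = 88 = 2^3 · 11.
It suffices to check that the order of 6 is not a proper divisor of 88: compute 6^(88/q) for q ∈ {2, 11}.
6^44 ≡ 88 (mod 89)  [q = 2: ≢ 1 ✓]
6^8 ≡ 8 (mod 89)  [q = 11: ≢ 1 ✓]
Every test exponent gives a nontrivial residue, hence 6 generates the full group.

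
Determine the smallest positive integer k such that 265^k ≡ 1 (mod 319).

14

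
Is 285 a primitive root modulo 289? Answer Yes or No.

No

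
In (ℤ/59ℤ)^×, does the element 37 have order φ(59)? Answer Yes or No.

Yes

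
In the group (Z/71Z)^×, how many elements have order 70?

24

φ(71) = 71 − 1 = 70 = 2 · 5 · 7.
(Z/71Z)^× is cyclic (|G| = 70); a cyclic group of order m has exactly φ(d) elements of each order d | m, and none otherwise.
70 = 2 · 5 · 7 divides 70, and φ(70) = 24.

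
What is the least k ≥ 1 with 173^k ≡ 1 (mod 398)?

198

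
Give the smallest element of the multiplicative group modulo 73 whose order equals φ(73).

φ(73) = 73 − 1 = 72 = 2^3 · 3^2.
Test candidates g = 2, 3, … against the prime factors q ∈ {2, 3} of φ(73): g is a generator iff g^(72/q) ≢ 1 for every such q.
g = 2: 2^36 ≡ 1 — hits 1, so not a primitive root.
g = 3: 3^36 ≡ 1 — hits 1, so not a primitive root.
g = 4: 4^36 ≡ 1 — hits 1, so not a primitive root.
g = 5: 5^36 ≡ 72; 5^24 ≡ 8 — none is 1, so 5 is a primitive root.
The smallest primitive root modulo 73 is 5.

5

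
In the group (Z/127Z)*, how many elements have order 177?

0

φ(127) = 127 − 1 = 126 = 2 · 3^2 · 7.
(Z/127Z)^× is cyclic (|G| = 126); a cyclic group of order m has exactly φ(d) elements of each order d | m, and none otherwise.
Here 126 is not a multiple of 177, so there are no elements of order 177.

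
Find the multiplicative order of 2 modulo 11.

Since 2 ∈ (Z/11Z)^×, its order divides φ(11) = 11 − 1 = 10 = 2 · 5.
Divisors of 10: 1, 2, 5, 10.
Compute 2^d (mod 11) for the divisors d until we hit 1:
2^1 ≡ 2 (mod 11)
2^2 ≡ 4 (mod 11)
2^5 ≡ 10 (mod 11)
2^10 ≡ 1 (mod 11) ✓
The smallest such exponent is 10, so the order of 2 is 10.

10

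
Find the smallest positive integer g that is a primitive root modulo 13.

φ(13) = 13 − 1 = 12 = 2^2 · 3.
Test candidates g = 2, 3, … against the prime factors q ∈ {2, 3} of φ(13): g is a generator iff g^(12/q) ≢ 1 for every such q.
g = 2: 2^6 ≡ 12; 2^4 ≡ 3 — none is 1, so 2 is a primitive root.
So 2 is the smallest generator of (Z/13Z)^×.

2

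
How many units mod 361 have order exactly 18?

φ(361) = φ(19^2) = 19·(19−1) = 342 = 2 · 3^2 · 19.
Since (Z/361Z)^× is cyclic of order 342, the number of elements of order d is φ(d) when d | 342 and 0 otherwise.
18 = 2 · 3^2 divides 342, and φ(18) = 6.

6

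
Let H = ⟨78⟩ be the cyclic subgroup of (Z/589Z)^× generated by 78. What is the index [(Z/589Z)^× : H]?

6

By Lagrange's theorem, ord_589(78) divides φ(589) = φ(19·31) = (19−1)·(31−1) = 18·30 = 540 = 2^2 · 3^3 · 5.
Divisors of 540: 1, 2, 3, 4, 5, 6, 9, 10, 12, 15, 18, 20, 27, 30, 36, 45, 54, 60, 90, 108, 135, 180, 270, 540.
Evaluate successive powers at the divisors of 540:
78^1 ≡ 78
78^2 ≡ 194
78^3 ≡ 407
78^4 ≡ 529
78^5 ≡ 32
78^6 ≡ 140
78^9 ≡ 436
78^10 ≡ 435
78^12 ≡ 163
78^15 ≡ 373
78^18 ≡ 438
78^20 ≡ 156
78^27 ≡ 132
78^30 ≡ 125
78^36 ≡ 419
78^45 ≡ 94
78^54 ≡ 343
78^60 ≡ 311
78^90 ≡ 1
Thus |⟨78⟩| = ord(78) = 90.
Index = |(Z/589Z)^×| / |⟨78⟩| = 540 / 90 = 6.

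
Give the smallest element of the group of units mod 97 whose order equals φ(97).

5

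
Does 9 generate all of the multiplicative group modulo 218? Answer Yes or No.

φ(218) = φ(2)·φ(109) = 1·108 = 108 = 2^2 · 3^3.
It suffices to check that the order of 9 is not a proper divisor of 108: compute 9^(108/q) for q ∈ {2, 3}.
9^54 ≡ 1 (mod 218)  [q = 2: ≡ 1 ✗]
9^36 ≡ 45 (mod 218)  [q = 3: ≢ 1 ✓]
9^54 ≡ 1 shows ord(9) | 54, strictly less than φ(218); not a primitive root.

No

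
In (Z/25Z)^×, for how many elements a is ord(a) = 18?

φ(25) = φ(5^2) = 5·(5−1) = 20 = 2^2 · 5.
Since (Z/25Z)^× is cyclic of order 20, the number of elements of order d is φ(d) when d | 20 and 0 otherwise.
Here 20 is not a multiple of 18, so there are no elements of order 18.

0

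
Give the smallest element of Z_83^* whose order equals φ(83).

φ(83) = 83 − 1 = 82 = 2 · 41.
Test candidates g = 2, 3, … against the prime factors q ∈ {2, 41} of φ(83): g is a generator iff g^(82/q) ≢ 1 for every such q.
g = 2: 2^41 ≡ 82; 2^2 ≡ 4 — none is 1, so 2 is a primitive root.
The smallest primitive root modulo 83 is 2.

2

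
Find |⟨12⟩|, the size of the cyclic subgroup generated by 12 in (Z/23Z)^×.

11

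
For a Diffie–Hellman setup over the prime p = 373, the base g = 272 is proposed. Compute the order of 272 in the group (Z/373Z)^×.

186

Since 272 ∈ (Z/373Z)^×, its order divides φ(373) = 373 − 1 = 372 = 2^2 · 3 · 31.
Divisors of 372: 1, 2, 3, 4, 6, 12, 31, 62, 93, 124, 186, 372.
Evaluate successive powers at the divisors of 372:
272^1 ≡ 272
272^2 ≡ 130
272^3 ≡ 298
272^4 ≡ 115
272^6 ≡ 30
272^12 ≡ 154
272^31 ≡ 89
272^62 ≡ 88
272^93 ≡ 372
272^124 ≡ 284
272^186 ≡ 1
The smallest such exponent is 186, so the order of 272 is 186.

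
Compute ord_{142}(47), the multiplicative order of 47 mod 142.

By Lagrange's theorem, ord_142(47) divides φ(142) = φ(2)·φ(71) = 1·70 = 70 = 2 · 5 · 7.
Divisors of 70: 1, 2, 5, 7, 10, 14, 35, 70.
Evaluate successive powers at the divisors of 70:
47^1 ≡ 47
47^2 ≡ 79
47^5 ≡ 97
47^7 ≡ 137
47^10 ≡ 37
47^14 ≡ 25
47^35 ≡ 141
47^70 ≡ 1
Therefore the multiplicative order of 47 modulo 142 is 70.

70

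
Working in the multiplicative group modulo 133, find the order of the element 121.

3

Since 121 ∈ (Z/133Z)^×, its order divides φ(133) = φ(7·19) = (7−1)·(19−1) = 6·18 = 108 = 2^2 · 3^3.
Divisors of 108: 1, 2, 3, 4, 6, 9, 12, 18, 27, 36, 54, 108.
Test each divisor d:
121^1 ≡ 121 (mod 133)
121^2 ≡ 11 (mod 133)
121^3 ≡ 1 (mod 133) ✓
Hence ord(121) = 3.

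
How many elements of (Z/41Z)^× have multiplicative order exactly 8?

4

φ(41) = 41 − 1 = 40 = 2^3 · 5.
Since (Z/41Z)^× is cyclic of order 40, the number of elements of order d is φ(d) when d | 40 and 0 otherwise.
8 = 2^3 divides 40, and φ(8) = 4.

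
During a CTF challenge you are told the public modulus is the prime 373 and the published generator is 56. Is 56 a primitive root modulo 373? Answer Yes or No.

No

φ(373) = 373 − 1 = 372 = 2^2 · 3 · 31.
56 is a primitive root mod 373 iff 56^(φ(373)/q) ≢ 1 for every prime q | φ(373), i.e. q ∈ {2, 3, 31}.
56^186 ≡ 372 (mod 373)  [q = 2: ≢ 1 ✓]
56^124 ≡ 1 (mod 373)  [q = 3: ≡ 1 ✗]
56^12 ≡ 169 (mod 373)  [q = 31: ≢ 1 ✓]
Since 56^124 ≡ 1, the order of 56 divides 124 < 372, so 56 is not a primitive root.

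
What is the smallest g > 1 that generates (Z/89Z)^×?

3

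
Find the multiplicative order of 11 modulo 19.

3

Since 11 ∈ (Z/19Z)^×, its order divides φ(19) = 19 − 1 = 18 = 2 · 3^2.
Divisors of 18: 1, 2, 3, 6, 9, 18.
Test each divisor d:
11^1 ≡ 11
11^2 ≡ 7
11^3 ≡ 1
Hence ord(11) = 3.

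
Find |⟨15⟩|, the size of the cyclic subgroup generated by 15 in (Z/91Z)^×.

The order of 15 must divide φ(91) = φ(7·13) = (7−1)·(13−1) = 6·12 = 72 = 2^3 · 3^2.
Divisors of 72: 1, 2, 3, 4, 6, 8, 9, 12, 18, 24, 36, 72.
Check 15^d mod 91 for each divisor in increasing order:
15^1 ≡ 15
15^2 ≡ 43
15^3 ≡ 8
15^4 ≡ 29
15^6 ≡ 64
15^8 ≡ 22
15^9 ≡ 57
15^12 ≡ 1
So ord_91(15) = 12.

12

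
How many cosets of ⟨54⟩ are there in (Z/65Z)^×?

4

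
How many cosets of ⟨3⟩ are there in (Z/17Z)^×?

ord(3) | φ(17) = 17 − 1 = 16 = 2^4.
Divisors of 16: 1, 2, 4, 8, 16.
Evaluate successive powers at the divisors of 16:
3^1 ≡ 3 (mod 17)
3^2 ≡ 9 (mod 17)
3^4 ≡ 13 (mod 17)
3^8 ≡ 16 (mod 17)
3^16 ≡ 1 (mod 17) ✓
Thus |⟨3⟩| = ord(3) = 16.
Index = |(Z/17Z)^×| / |⟨3⟩| = 16 / 16 = 1.

1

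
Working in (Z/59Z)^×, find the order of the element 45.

By Lagrange's theorem, ord_59(45) divides φ(59) = 59 − 1 = 58 = 2 · 29.
Divisors of 58: 1, 2, 29, 58.
Test each divisor d:
45^1 ≡ 45 (mod 59)
45^2 ≡ 19 (mod 59)
45^29 ≡ 1 (mod 59) ✓
Therefore the multiplicative order of 45 modulo 59 is 29.

29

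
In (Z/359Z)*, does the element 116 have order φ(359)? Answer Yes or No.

Yes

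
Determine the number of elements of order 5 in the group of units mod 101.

4

φ(101) = 101 − 1 = 100 = 2^2 · 5^2.
(Z/101Z)^× is cyclic (|G| = 100); a cyclic group of order m has exactly φ(d) elements of each order d | m, and none otherwise.
5 | 100, and φ(5) = 5 − 1 = 4.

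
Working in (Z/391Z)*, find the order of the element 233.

Since 233 ∈ (Z/391Z)^×, its order divides φ(391) = φ(17·23) = (17−1)·(23−1) = 16·22 = 352 = 2^5 · 11.
Divisors of 352: 1, 2, 4, 8, 11, 16, 22, 32, 44, 88, 176, 352.
Evaluate successive powers at the divisors of 352:
233^1 ≡ 233 (mod 391)
233^2 ≡ 331 (mod 391)
233^4 ≡ 81 (mod 391)
233^8 ≡ 305 (mod 391)
233^11 ≡ 346 (mod 391)
233^16 ≡ 358 (mod 391)
233^22 ≡ 70 (mod 391)
233^32 ≡ 307 (mod 391)
233^44 ≡ 208 (mod 391)
233^88 ≡ 254 (mod 391)
233^176 ≡ 1 (mod 391) ✓
The smallest such exponent is 176, so the order of 233 is 176.

176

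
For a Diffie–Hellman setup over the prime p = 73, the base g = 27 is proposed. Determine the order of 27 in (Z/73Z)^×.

4

ord(27) | φ(73) = 73 − 1 = 72 = 2^3 · 3^2.
Divisors of 72: 1, 2, 3, 4, 6, 8, 9, 12, 18, 24, 36, 72.
Evaluate successive powers at the divisors of 72:
27^1 ≡ 27
27^2 ≡ 72
27^3 ≡ 46
27^4 ≡ 1
The smallest such exponent is 4, so the order of 27 is 4.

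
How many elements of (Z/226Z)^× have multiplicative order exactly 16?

φ(226) = φ(2)·φ(113) = 1·112 = 112 = 2^4 · 7.
Since (Z/226Z)^× is cyclic of order 112, the number of elements of order d is φ(d) when d | 112 and 0 otherwise.
16 = 2^4 divides 112, and φ(16) = 8.

8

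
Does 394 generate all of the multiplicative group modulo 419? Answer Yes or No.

φ(419) = 419 − 1 = 418 = 2 · 11 · 19.
It suffices to check that the order of 394 is not a proper divisor of 418: compute 394^(418/q) for q ∈ {2, 11, 19}.
394^209 ≡ 418 (mod 419)  [q = 2: ≢ 1 ✓]
394^38 ≡ 169 (mod 419)  [q = 11: ≢ 1 ✓]
394^22 ≡ 329 (mod 419)  [q = 19: ≢ 1 ✓]
None equal 1, so ord_419(394) = 418: 394 is a primitive root.

Yes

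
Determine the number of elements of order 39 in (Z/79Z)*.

24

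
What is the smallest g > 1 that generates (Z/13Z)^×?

φ(13) = 13 − 1 = 12 = 2^2 · 3.
Test candidates g = 2, 3, … against the prime factors q ∈ {2, 3} of φ(13): g is a generator iff g^(12/q) ≢ 1 for every such q.
g = 2: 2^6 ≡ 12; 2^4 ≡ 3 — none is 1, so 2 is a primitive root.
The smallest primitive root modulo 13 is 2.

2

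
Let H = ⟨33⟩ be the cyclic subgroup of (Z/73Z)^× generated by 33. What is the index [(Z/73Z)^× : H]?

1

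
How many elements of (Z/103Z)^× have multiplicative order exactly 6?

2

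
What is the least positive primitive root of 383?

φ(383) = 383 − 1 = 382 = 2 · 191.
Test candidates g = 2, 3, … against the prime factors q ∈ {2, 191} of φ(383): g is a generator iff g^(382/q) ≢ 1 for every such q.
g = 2: 2^191 ≡ 1 — hits 1, so not a primitive root.
g = 3: 3^191 ≡ 1 — hits 1, so not a primitive root.
g = 4: 4^191 ≡ 1 — hits 1, so not a primitive root.
g = 5: 5^191 ≡ 382; 5^2 ≡ 25 — none is 1, so 5 is a primitive root.
Hence the least primitive root of 383 is 5.

5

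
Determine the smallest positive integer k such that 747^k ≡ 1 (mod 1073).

126

By Lagrange's theorem, ord_1073(747) divides φ(1073) = φ(29·37) = (29−1)·(37−1) = 28·36 = 1008 = 2^4 · 3^2 · 7.
Divisors of 1008: 1, 2, 3, 4, 6, 7, 8, 9, 12, 14, 16, 18, 21, 24, 28, 36, 42, 48, 56, 63, 72, 84, 112, 126, 144, 168, 252, 336, 504, 1008.
Check 747^d mod 1073 for each divisor in increasing order:
747^1 ≡ 747 (mod 1073)
747^2 ≡ 49 (mod 1073)
747^3 ≡ 121 (mod 1073)
747^4 ≡ 255 (mod 1073)
747^6 ≡ 692 (mod 1073)
747^7 ≡ 811 (mod 1073)
747^8 ≡ 645 (mod 1073)
747^9 ≡ 38 (mod 1073)
747^12 ≡ 306 (mod 1073)
747^14 ≡ 1045 (mod 1073)
747^16 ≡ 774 (mod 1073)
747^18 ≡ 371 (mod 1073)
747^21 ≡ 898 (mod 1073)
747^24 ≡ 285 (mod 1073)
747^28 ≡ 784 (mod 1073)
747^36 ≡ 297 (mod 1073)
747^42 ≡ 581 (mod 1073)
747^48 ≡ 750 (mod 1073)
747^56 ≡ 900 (mod 1073)
747^63 ≡ 260 (mod 1073)
747^72 ≡ 223 (mod 1073)
747^84 ≡ 639 (mod 1073)
747^112 ≡ 958 (mod 1073)
747^126 ≡ 1 (mod 1073) ✓
Therefore the multiplicative order of 747 modulo 1073 is 126.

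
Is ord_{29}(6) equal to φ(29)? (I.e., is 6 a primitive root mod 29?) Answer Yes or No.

No

φ(29) = 29 − 1 = 28 = 2^2 · 7.
Test 6^(28/q) mod 29 for each prime factor q of 28:
6^14 ≡ 1 (mod 29)  [q = 2: ≡ 1 ✗]
6^4 ≡ 20 (mod 29)  [q = 7: ≢ 1 ✓]
6^14 ≡ 1 shows ord(6) | 14, strictly less than φ(29); not a primitive root.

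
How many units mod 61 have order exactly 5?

4

φ(61) = 61 − 1 = 60 = 2^2 · 3 · 5.
In a cyclic group of order 60, there are φ(d) elements of order d for each divisor d of 60, and zero for non-divisors.
5 | 60, and φ(5) = 5 − 1 = 4.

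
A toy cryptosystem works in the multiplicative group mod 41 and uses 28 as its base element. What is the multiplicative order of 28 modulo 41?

40

Since 28 ∈ (Z/41Z)^×, its order divides φ(41) = 41 − 1 = 40 = 2^3 · 5.
Divisors of 40: 1, 2, 4, 5, 8, 10, 20, 40.
Test each divisor d:
28^1 ≡ 28
28^2 ≡ 5
28^4 ≡ 25
28^5 ≡ 3
28^8 ≡ 10
28^10 ≡ 9
28^20 ≡ 40
28^40 ≡ 1
The smallest such exponent is 40, so the order of 28 is 40.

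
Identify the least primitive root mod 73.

5

φ(73) = 73 − 1 = 72 = 2^3 · 3^2.
Test candidates g = 2, 3, … against the prime factors q ∈ {2, 3} of φ(73): g is a generator iff g^(72/q) ≢ 1 for every such q.
g = 2: 2^36 ≡ 1 — hits 1, so not a primitive root.
g = 3: 3^36 ≡ 1 — hits 1, so not a primitive root.
g = 4: 4^36 ≡ 1 — hits 1, so not a primitive root.
g = 5: 5^36 ≡ 72; 5^24 ≡ 8 — none is 1, so 5 is a primitive root.
Hence the least primitive root of 73 is 5.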